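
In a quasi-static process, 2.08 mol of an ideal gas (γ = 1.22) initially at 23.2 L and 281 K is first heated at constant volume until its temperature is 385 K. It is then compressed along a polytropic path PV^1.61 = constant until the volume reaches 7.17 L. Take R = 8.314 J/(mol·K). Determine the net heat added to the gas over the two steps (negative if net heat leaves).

28400 J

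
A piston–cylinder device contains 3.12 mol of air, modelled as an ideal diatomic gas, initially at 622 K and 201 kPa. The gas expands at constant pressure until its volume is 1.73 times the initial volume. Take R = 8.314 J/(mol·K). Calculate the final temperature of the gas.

1080 K

V₁ = nRT₁/P₁ = 3.12×8.314×622/201 = 80.3 L.
Isobaric: P stays 201 kPa; V/T = const ⇒ T₂ = 1080 K, V₂ = 139 L.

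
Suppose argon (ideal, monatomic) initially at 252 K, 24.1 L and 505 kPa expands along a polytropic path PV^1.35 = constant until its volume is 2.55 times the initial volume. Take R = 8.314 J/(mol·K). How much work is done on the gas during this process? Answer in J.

n = P₁V₁/(RT₁) = 505×24.1/(8.314×252) = 5.81 mol.
Polytropic n=1.35: T₂ = T₁(V₁/V₂)^(n−1) = 252×(0.392)^0.35 = 182 K; P₂ = P₁(V₁/V₂)^n = 143 kPa.
W = (P₁V₁−P₂V₂)/(n−1) = (505×24.1−143×61.5)/0.35 = 9710 J.
Work done on the gas = −W_by = -9710 J.

-9710 J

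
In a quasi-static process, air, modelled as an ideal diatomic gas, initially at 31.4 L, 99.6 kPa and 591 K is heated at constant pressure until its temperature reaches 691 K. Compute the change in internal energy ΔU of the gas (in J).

1320 J

n = P₁V₁/(RT₁) = 99.6×31.4/(8.314×591) = 0.636 mol.
Isobaric: P stays 99.6 kPa; V/T = const ⇒ T₂ = 691 K, V₂ = 36.7 L.
For an ideal gas ΔU = nCvΔT with Cv = (5/2)R = 20.8 J/(mol·K).
ΔU = 0.636×20.8×(691−591) = 1320 J.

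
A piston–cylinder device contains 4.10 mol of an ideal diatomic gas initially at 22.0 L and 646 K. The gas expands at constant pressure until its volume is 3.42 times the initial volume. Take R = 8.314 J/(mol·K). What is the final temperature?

2210 K

P₁ = nRT₁/V₁ = 4.10×8.314×646/22.0 = 1000 kPa.
Isobaric: P stays 1000 kPa; V/T = const ⇒ T₂ = 2210 K, V₂ = 75.2 L.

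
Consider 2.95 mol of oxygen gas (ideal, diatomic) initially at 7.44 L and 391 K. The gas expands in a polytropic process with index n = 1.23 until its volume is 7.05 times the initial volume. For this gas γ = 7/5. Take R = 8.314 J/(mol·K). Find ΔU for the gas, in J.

P₁ = nRT₁/V₁ = 2.95×8.314×391/7.44 = 1290 kPa.
Polytropic n=1.23: T₂ = T₁(V₁/V₂)^(n−1) = 391×(0.142)^0.23 = 250 K; P₂ = P₁(V₁/V₂)^n = 117 kPa.
For an ideal gas ΔU = nCvΔT with Cv = (5/2)R = 20.8 J/(mol·K).
ΔU = 2.95×20.8×(250−391) = -8680 J.

-8680 J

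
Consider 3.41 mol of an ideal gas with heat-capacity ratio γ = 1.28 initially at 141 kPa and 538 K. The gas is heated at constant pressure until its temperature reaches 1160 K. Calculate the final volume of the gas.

233 L

V₁ = nRT₁/P₁ = 3.41×8.314×538/141 = 108 L.
Isobaric: P stays 141 kPa; V/T = const ⇒ T₂ = 1160 K, V₂ = 233 L.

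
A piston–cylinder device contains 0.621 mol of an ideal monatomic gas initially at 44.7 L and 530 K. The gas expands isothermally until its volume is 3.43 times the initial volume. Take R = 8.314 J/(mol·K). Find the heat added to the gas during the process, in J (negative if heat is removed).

3370 J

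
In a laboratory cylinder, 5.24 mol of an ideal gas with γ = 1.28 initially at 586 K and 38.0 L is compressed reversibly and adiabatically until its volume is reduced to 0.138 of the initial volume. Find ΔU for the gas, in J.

67600 J

P₁ = nRT₁/V₁ = 5.24×8.314×586/38.0 = 672 kPa.
Adiabatic: TV^(γ−1) = const ⇒ T₂ = 586×(7.25)^0.280 = 1020 K; PV^γ = const ⇒ P₂ = 8480 kPa.
For an ideal gas ΔU = nCvΔT with Cv = R/(γ−1) = 29.7 J/(mol·K).
ΔU = 5.24×29.7×(1020−586) = 67600 J.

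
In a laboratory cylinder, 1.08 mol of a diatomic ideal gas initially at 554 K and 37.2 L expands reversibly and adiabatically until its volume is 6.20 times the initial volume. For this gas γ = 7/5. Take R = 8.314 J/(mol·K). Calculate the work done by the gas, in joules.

6440 J

P₁ = nRT₁/V₁ = 1.08×8.314×554/37.2 = 134 kPa.
Adiabatic: TV^(γ−1) = const ⇒ T₂ = 554×(0.161)^0.400 = 267 K; PV^γ = const ⇒ P₂ = 10.4 kPa.
ΔU = nCvΔT = 1.08×20.8×(267−554) = -6440 J.
Q = 0 for an adiabatic process, so W = −ΔU = 6440 J.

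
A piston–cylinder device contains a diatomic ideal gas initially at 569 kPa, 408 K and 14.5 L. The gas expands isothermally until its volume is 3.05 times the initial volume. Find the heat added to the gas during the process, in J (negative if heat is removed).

9200 J

n = P₁V₁/(RT₁) = 569×14.5/(8.314×408) = 2.43 mol.
Isothermal: T stays 408 K; PV = const ⇒ V₂ = 44.2 L, P₂ = 187 kPa.
ΔU = 0 (ideal gas, T constant).
W = nRT ln(V₂/V₁) = 2.43×8.314×408×ln(3.05) = 9200 J.
Q = ΔU + W = 9200 J.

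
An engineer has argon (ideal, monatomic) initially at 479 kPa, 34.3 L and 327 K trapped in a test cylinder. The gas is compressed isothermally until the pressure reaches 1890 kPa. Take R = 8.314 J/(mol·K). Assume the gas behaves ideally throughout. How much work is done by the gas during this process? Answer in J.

n = P₁V₁/(RT₁) = 479×34.3/(8.314×327) = 6.04 mol.
Isothermal: T stays 327 K; PV = const ⇒ V₂ = 8.69 L, P₂ = 1890 kPa.
W = nRT ln(V₂/V₁) = 6.04×8.314×327×ln(0.253) = -22600 J.

-22600 J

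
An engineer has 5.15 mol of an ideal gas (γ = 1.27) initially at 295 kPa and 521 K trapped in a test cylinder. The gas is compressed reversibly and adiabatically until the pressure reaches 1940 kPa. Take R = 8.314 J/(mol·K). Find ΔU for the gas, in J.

40700 J

V₁ = nRT₁/P₁ = 5.15×8.314×521/295 = 75.6 L.
Adiabatic: T₂/T₁ = (P₂/P₁)^((γ−1)/γ) ⇒ T₂ = 521×(6.58)^0.213 = 778 K; V₂ = 17.2 L.
For an ideal gas ΔU = nCvΔT with Cv = R/(γ−1) = 30.8 J/(mol·K).
ΔU = 5.15×30.8×(778−521) = 40700 J.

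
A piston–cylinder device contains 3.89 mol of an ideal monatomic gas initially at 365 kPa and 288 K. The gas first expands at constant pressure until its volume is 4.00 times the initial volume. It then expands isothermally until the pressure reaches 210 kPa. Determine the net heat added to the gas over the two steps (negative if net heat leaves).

90500 J

V₁ = nRT₁/P₁ = 3.89×8.314×288/365 = 25.5 L.
Step 1 — Isobaric: P stays 365 kPa; V/T = const ⇒ T₂ = 1150 K, V₂ = 102 L.
W = PΔV = 365×(102−25.5) kPa·L = 27900 J.
ΔU = nCvΔT = 3.89×12.5×(1150−288) = 41900 J.
Q = ΔU + W = nCpΔT = 69900 J.
State after step 1: P = 365 kPa, V = 102 L, T = 1150 K.
Step 2 — Isothermal: T stays 1150 K; PV = const ⇒ V₂ = 177 L, P₂ = 210 kPa.
ΔU = 0 (ideal gas, T constant).
W = nRT ln(V₂/V₁) = 3.89×8.314×1150×ln(1.74) = 20600 J.
Q = ΔU + W = 20600 J.
Net over both steps: W = 48500 J, Q = 90500 J, ΔU = 41900 J.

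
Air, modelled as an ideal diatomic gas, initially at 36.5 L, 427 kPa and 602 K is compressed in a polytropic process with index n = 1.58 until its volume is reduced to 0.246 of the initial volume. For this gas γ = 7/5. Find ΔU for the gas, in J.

48900 J

n = P₁V₁/(RT₁) = 427×36.5/(8.314×602) = 3.11 mol.
Polytropic n=1.58: T₂ = T₁(V₁/V₂)^(n−1) = 602×(4.07)^0.58 = 1360 K; P₂ = P₁(V₁/V₂)^n = 3920 kPa.
For an ideal gas ΔU = nCvΔT with Cv = (5/2)R = 20.8 J/(mol·K).
ΔU = 3.11×20.8×(1360−602) = 48900 J.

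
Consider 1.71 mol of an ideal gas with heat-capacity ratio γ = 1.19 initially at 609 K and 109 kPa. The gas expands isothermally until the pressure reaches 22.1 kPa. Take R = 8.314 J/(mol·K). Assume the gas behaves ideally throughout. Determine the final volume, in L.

392 L

V₁ = nRT₁/P₁ = 1.71×8.314×609/109 = 79.4 L.
Isothermal: T stays 609 K; PV = const ⇒ V₂ = 392 L, P₂ = 22.1 kPa.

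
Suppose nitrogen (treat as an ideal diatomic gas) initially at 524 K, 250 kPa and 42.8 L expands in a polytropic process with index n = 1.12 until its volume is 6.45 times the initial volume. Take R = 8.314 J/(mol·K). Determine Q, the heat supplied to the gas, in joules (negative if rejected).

n = P₁V₁/(RT₁) = 250×42.8/(8.314×524) = 2.46 mol.
Polytropic n=1.12: T₂ = T₁(V₁/V₂)^(n−1) = 524×(0.155)^0.12 = 419 K; P₂ = P₁(V₁/V₂)^n = 31.0 kPa.
W = (P₁V₁−P₂V₂)/(n−1) = (250×42.8−31.0×276)/0.12 = 17900 J.
ΔU = nCvΔT = 2.46×20.8×(419−524) = -5360 J.
Q = ΔU + W = 12500 J.

12500 J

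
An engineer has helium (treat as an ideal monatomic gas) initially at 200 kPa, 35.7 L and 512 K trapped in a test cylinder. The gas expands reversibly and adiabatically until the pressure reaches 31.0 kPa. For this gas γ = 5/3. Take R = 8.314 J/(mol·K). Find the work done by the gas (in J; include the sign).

5630 J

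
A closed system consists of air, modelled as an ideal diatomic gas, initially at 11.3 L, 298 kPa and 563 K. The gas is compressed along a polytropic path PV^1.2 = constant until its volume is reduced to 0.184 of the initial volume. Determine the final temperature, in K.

Polytropic n=1.2: T₂ = T₁(V₁/V₂)^(n−1) = 563×(5.43)^0.20 = 790 K; P₂ = P₁(V₁/V₂)^n = 2270 kPa.

790 K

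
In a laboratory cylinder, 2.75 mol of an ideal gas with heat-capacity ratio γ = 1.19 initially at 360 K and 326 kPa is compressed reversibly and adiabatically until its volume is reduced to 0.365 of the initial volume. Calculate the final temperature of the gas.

436 K

V₁ = nRT₁/P₁ = 2.75×8.314×360/326 = 25.2 L.
Adiabatic: TV^(γ−1) = const ⇒ T₂ = 360×(2.74)^0.190 = 436 K; PV^γ = const ⇒ P₂ = 1080 kPa.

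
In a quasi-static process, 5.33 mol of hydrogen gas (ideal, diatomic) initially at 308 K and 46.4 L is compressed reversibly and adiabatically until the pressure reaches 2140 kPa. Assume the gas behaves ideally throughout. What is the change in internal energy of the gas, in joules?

P₁ = nRT₁/V₁ = 5.33×8.314×308/46.4 = 294 kPa.
Adiabatic: T₂/T₁ = (P₂/P₁)^((γ−1)/γ) ⇒ T₂ = 308×(7.28)^0.286 = 543 K; V₂ = 11.2 L.
For an ideal gas ΔU = nCvΔT with Cv = (5/2)R = 20.8 J/(mol·K).
ΔU = 5.33×20.8×(543−308) = 26000 J.

26000 J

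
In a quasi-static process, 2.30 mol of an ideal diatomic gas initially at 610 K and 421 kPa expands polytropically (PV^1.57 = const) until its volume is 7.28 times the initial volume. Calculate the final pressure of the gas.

V₁ = nRT₁/P₁ = 2.30×8.314×610/421 = 27.7 L.
Polytropic n=1.57: T₂ = T₁(V₁/V₂)^(n−1) = 610×(0.137)^0.57 = 197 K; P₂ = P₁(V₁/V₂)^n = 18.7 kPa.

18.7 kPa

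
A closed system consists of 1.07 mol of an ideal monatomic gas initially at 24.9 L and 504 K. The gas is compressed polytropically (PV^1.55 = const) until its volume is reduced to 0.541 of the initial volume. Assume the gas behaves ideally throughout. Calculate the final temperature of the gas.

P₁ = nRT₁/V₁ = 1.07×8.314×504/24.9 = 180 kPa.
Polytropic n=1.55: T₂ = T₁(V₁/V₂)^(n−1) = 504×(1.85)^0.55 = 707 K; P₂ = P₁(V₁/V₂)^n = 467 kPa.

707 K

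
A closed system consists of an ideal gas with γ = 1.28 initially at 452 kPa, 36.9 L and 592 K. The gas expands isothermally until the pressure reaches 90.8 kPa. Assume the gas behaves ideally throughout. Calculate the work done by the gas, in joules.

n = P₁V₁/(RT₁) = 452×36.9/(8.314×592) = 3.39 mol.
Isothermal: T stays 592 K; PV = const ⇒ V₂ = 184 L, P₂ = 90.8 kPa.
W = nRT ln(V₂/V₁) = 3.39×8.314×592×ln(4.98) = 26800 J.

26800 J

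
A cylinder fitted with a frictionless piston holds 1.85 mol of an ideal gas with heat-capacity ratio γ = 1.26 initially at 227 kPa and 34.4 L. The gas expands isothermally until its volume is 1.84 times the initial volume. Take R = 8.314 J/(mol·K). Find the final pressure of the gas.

123 kPa

T₁ = P₁V₁/(nR) = 227×34.4/(1.85×8.314) = 508 K.
Isothermal: T stays 508 K; PV = const ⇒ V₂ = 63.3 L, P₂ = 123 kPa.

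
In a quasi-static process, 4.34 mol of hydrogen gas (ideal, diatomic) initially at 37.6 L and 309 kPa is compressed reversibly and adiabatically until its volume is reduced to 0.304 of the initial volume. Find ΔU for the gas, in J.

T₁ = P₁V₁/(nR) = 309×37.6/(4.34×8.314) = 322 K.
Adiabatic: TV^(γ−1) = const ⇒ T₂ = 322×(3.29)^0.400 = 518 K; PV^γ = const ⇒ P₂ = 1640 kPa.
For an ideal gas ΔU = nCvΔT with Cv = (5/2)R = 20.8 J/(mol·K).
ΔU = 4.34×20.8×(518−322) = 17700 J.

17700 J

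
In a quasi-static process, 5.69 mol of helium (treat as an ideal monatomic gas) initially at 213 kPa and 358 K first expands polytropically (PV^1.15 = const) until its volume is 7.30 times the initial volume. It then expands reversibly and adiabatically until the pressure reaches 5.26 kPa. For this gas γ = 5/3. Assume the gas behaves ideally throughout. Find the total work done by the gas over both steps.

V₁ = nRT₁/P₁ = 5.69×8.314×358/213 = 79.5 L.
Step 1 — Polytropic n=1.15: T₂ = T₁(V₁/V₂)^(n−1) = 358×(0.137)^0.15 = 266 K; P₂ = P₁(V₁/V₂)^n = 21.7 kPa.
W = (P₁V₁−P₂V₂)/(n−1) = (213×79.5−21.7×580)/0.15 = 29100 J.
ΔU = nCvΔT = 5.69×12.5×(266−358) = -6550 J.
Q = ΔU + W = 22600 J.
State after step 1: P = 21.7 kPa, V = 580 L, T = 266 K.
Step 2 — Adiabatic: T₂/T₁ = (P₂/P₁)^((γ−1)/γ) ⇒ T₂ = 266×(0.243)^0.400 = 151 K; V₂ = 1360 L.
ΔU = nCvΔT = 5.69×12.5×(151−266) = -8150 J.
Q = 0 for an adiabatic process, so W = −ΔU = 8150 J.
Net over both steps: W = 37300 J, Q = 22600 J, ΔU = -14700 J.

37300 J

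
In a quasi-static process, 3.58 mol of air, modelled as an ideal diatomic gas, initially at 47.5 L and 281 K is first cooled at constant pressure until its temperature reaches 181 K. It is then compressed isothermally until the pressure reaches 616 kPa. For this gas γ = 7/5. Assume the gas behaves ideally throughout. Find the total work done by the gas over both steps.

-9720 J

P₁ = nRT₁/V₁ = 3.58×8.314×281/47.5 = 176 kPa.
Step 1 — Isobaric: P stays 176 kPa; V/T = const ⇒ T₂ = 181 K, V₂ = 30.6 L.
W = PΔV = 176×(30.6−47.5) kPa·L = -2980 J.
ΔU = nCvΔT = 3.58×20.8×(181−281) = -7440 J.
Q = ΔU + W = nCpΔT = -10400 J.
State after step 1: P = 176 kPa, V = 30.6 L, T = 181 K.
Step 2 — Isothermal: T stays 181 K; PV = const ⇒ V₂ = 8.75 L, P₂ = 616 kPa.
ΔU = 0 (ideal gas, T constant).
W = nRT ln(V₂/V₁) = 3.58×8.314×181×ln(0.286) = -6750 J.
Q = ΔU + W = -6750 J.
Net over both steps: W = -9720 J, Q = -17200 J, ΔU = -7440 J.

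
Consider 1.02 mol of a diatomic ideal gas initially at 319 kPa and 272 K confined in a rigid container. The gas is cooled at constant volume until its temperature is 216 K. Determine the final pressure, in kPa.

253 kPa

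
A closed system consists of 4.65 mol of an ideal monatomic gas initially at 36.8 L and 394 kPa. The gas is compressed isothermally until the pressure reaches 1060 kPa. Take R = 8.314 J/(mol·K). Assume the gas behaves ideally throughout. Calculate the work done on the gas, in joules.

14300 J

T₁ = P₁V₁/(nR) = 394×36.8/(4.65×8.314) = 375 K.
Isothermal: T stays 375 K; PV = const ⇒ V₂ = 13.7 L, P₂ = 1060 kPa.
W = nRT ln(V₂/V₁) = 4.65×8.314×375×ln(0.372) = -14300 J.
Work done on the gas = −W_by = 14300 J.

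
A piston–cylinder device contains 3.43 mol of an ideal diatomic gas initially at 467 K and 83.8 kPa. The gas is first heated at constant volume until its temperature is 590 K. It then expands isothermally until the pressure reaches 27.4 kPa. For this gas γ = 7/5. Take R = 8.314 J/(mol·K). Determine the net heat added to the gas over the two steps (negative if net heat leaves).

31500 J

V₁ = nRT₁/P₁ = 3.43×8.314×467/83.8 = 159 L.
Step 1 — Isochoric: V stays 159 L; P/T = const ⇒ T₂ = 590 K, P₂ = 106 kPa.
W = 0 (no volume change).
ΔU = nCvΔT = 3.43×20.8×(590−467) = 8770 J.
Q = ΔU = 8770 J.
State after step 1: P = 106 kPa, V = 159 L, T = 590 K.
Step 2 — Isothermal: T stays 590 K; PV = const ⇒ V₂ = 614 L, P₂ = 27.4 kPa.
ΔU = 0 (ideal gas, T constant).
W = nRT ln(V₂/V₁) = 3.43×8.314×590×ln(3.86) = 22700 J.
Q = ΔU + W = 22700 J.
Net over both steps: W = 22700 J, Q = 31500 J, ΔU = 8770 J.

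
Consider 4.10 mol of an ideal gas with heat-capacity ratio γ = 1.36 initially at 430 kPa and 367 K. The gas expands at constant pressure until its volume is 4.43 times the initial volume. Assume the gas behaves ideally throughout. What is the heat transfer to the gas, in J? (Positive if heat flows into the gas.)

V₁ = nRT₁/P₁ = 4.10×8.314×367/430 = 29.1 L.
Isobaric: P stays 430 kPa; V/T = const ⇒ T₂ = 1630 K, V₂ = 129 L.
W = PΔV = 430×(129−29.1) kPa·L = 42900 J.
ΔU = nCvΔT = 4.10×23.1×(1630−367) = 119000 J.
Q = ΔU + W = nCpΔT = 162000 J.

162000 J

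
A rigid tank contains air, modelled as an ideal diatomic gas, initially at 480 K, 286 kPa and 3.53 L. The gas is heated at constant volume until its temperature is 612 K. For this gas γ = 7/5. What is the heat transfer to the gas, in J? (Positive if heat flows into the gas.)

n = P₁V₁/(RT₁) = 286×3.53/(8.314×480) = 0.253 mol.
Isochoric: V stays 3.53 L; P/T = const ⇒ T₂ = 612 K, P₂ = 365 kPa.
W = 0 (no volume change).
ΔU = nCvΔT = 0.253×20.8×(612−480) = 694 J.
Q = ΔU = 694 J.

694 J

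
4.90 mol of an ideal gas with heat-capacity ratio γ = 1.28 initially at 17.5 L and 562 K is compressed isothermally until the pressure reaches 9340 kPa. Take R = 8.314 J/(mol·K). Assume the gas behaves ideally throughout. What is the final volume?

P₁ = nRT₁/V₁ = 4.90×8.314×562/17.5 = 1310 kPa.
Isothermal: T stays 562 K; PV = const ⇒ V₂ = 2.45 L, P₂ = 9340 kPa.

2.45 L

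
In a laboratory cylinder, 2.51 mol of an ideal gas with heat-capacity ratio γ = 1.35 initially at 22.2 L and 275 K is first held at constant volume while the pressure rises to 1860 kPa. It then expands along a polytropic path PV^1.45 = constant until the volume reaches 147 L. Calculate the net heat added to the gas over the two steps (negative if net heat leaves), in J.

86600 J

P₁ = nRT₁/V₁ = 2.51×8.314×275/22.2 = 259 kPa.
Step 1 — Isochoric: V stays 22.2 L; P/T = const ⇒ T₂ = 1980 K, P₂ = 1860 kPa.
W = 0 (no volume change).
ΔU = nCvΔT = 2.51×23.8×(1980−275) = 102000 J.
Q = ΔU = 102000 J.
State after step 1: P = 1860 kPa, V = 22.2 L, T = 1980 K.
Step 2 — Polytropic n=1.45: T₂ = T₁(V₁/V₂)^(n−1) = 1980×(0.151)^0.45 = 845 K; P₂ = P₁(V₁/V₂)^n = 120 kPa.
W = (P₁V₁−P₂V₂)/(n−1) = (1860×22.2−120×147)/0.45 = 52600 J.
ΔU = nCvΔT = 2.51×23.8×(845−1980) = -67600 J.
Q = ΔU + W = -15000 J.
Net over both steps: W = 52600 J, Q = 86600 J, ΔU = 34000 J.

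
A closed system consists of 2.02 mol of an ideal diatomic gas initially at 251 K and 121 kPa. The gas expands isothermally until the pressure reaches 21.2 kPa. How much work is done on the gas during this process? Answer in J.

-7340 J

V₁ = nRT₁/P₁ = 2.02×8.314×251/121 = 34.8 L.
Isothermal: T stays 251 K; PV = const ⇒ V₂ = 199 L, P₂ = 21.2 kPa.
W = nRT ln(V₂/V₁) = 2.02×8.314×251×ln(5.71) = 7340 J.
Work done on the gas = −W_by = -7340 J.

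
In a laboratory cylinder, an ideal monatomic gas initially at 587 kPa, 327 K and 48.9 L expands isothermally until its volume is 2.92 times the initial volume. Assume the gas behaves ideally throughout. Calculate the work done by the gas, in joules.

30800 J

n = P₁V₁/(RT₁) = 587×48.9/(8.314×327) = 10.6 mol.
Isothermal: T stays 327 K; PV = const ⇒ V₂ = 143 L, P₂ = 201 kPa.
W = nRT ln(V₂/V₁) = 10.6×8.314×327×ln(2.92) = 30800 J.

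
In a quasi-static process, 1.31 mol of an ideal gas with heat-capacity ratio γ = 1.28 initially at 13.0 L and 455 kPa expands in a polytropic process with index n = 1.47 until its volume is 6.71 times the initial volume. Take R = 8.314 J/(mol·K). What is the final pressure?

T₁ = P₁V₁/(nR) = 455×13.0/(1.31×8.314) = 543 K.
Polytropic n=1.47: T₂ = T₁(V₁/V₂)^(n−1) = 543×(0.149)^0.47 = 222 K; P₂ = P₁(V₁/V₂)^n = 27.7 kPa.

27.7 kPa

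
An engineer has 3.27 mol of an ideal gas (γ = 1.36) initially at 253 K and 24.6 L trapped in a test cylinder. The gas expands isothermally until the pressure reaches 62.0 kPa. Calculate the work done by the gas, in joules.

P₁ = nRT₁/V₁ = 3.27×8.314×253/24.6 = 280 kPa.
Isothermal: T stays 253 K; PV = const ⇒ V₂ = 111 L, P₂ = 62.0 kPa.
W = nRT ln(V₂/V₁) = 3.27×8.314×253×ln(4.51) = 10400 J.

10400 J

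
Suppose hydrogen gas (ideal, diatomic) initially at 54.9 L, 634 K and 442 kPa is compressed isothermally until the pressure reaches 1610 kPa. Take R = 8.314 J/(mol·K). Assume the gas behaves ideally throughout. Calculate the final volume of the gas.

Isothermal: T stays 634 K; PV = const ⇒ V₂ = 15.1 L, P₂ = 1610 kPa.

15.1 L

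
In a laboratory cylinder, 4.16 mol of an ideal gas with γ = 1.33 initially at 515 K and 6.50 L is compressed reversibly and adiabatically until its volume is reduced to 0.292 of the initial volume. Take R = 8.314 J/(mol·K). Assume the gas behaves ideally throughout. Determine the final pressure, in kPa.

P₁ = nRT₁/V₁ = 4.16×8.314×515/6.50 = 2740 kPa.
Adiabatic: TV^(γ−1) = const ⇒ T₂ = 515×(3.42)^0.330 = 773 K; PV^γ = const ⇒ P₂ = 14100 kPa.

14100 kPa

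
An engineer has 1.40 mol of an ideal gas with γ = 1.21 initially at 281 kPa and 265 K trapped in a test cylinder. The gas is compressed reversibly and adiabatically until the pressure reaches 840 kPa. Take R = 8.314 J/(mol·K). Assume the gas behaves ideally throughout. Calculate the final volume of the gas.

4.44 L

V₁ = nRT₁/P₁ = 1.40×8.314×265/281 = 11.0 L.
Adiabatic: T₂/T₁ = (P₂/P₁)^((γ−1)/γ) ⇒ T₂ = 265×(2.99)^0.174 = 320 K; V₂ = 4.44 L.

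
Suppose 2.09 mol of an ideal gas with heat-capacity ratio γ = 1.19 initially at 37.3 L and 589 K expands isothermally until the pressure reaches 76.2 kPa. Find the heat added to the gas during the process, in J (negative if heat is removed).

P₁ = nRT₁/V₁ = 2.09×8.314×589/37.3 = 274 kPa.
Isothermal: T stays 589 K; PV = const ⇒ V₂ = 134 L, P₂ = 76.2 kPa.
ΔU = 0 (ideal gas, T constant).
W = nRT ln(V₂/V₁) = 2.09×8.314×589×ln(3.60) = 13100 J.
Q = ΔU + W = 13100 J.

13100 J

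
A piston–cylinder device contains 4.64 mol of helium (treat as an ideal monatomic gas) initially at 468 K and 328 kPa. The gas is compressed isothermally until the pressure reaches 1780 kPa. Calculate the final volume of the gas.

10.1 L

V₁ = nRT₁/P₁ = 4.64×8.314×468/328 = 55.0 L.
Isothermal: T stays 468 K; PV = const ⇒ V₂ = 10.1 L, P₂ = 1780 kPa.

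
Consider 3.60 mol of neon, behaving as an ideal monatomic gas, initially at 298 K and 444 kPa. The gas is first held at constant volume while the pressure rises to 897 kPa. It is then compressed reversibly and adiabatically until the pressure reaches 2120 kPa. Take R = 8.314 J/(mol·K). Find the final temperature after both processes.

V₁ = nRT₁/P₁ = 3.60×8.314×298/444 = 20.1 L.
Step 1 — Isochoric: V stays 20.1 L; P/T = const ⇒ T₂ = 602 K, P₂ = 897 kPa.
W = 0 (no volume change).
ΔU = nCvΔT = 3.60×12.5×(602−298) = 13700 J.
Q = ΔU = 13700 J.
State after step 1: P = 897 kPa, V = 20.1 L, T = 602 K.
Step 2 — Adiabatic: T₂/T₁ = (P₂/P₁)^((γ−1)/γ) ⇒ T₂ = 602×(2.36)^0.400 = 849 K; V₂ = 12.0 L.
ΔU = nCvΔT = 3.60×12.5×(849−602) = 11100 J.
Q = 0 for an adiabatic process, so W = −ΔU = -11100 J.
Net over both steps: W = -11100 J, Q = 13700 J, ΔU = 24700 J.

849 K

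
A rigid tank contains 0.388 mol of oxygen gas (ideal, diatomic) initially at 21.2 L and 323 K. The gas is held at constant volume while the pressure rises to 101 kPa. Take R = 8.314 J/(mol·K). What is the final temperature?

P₁ = nRT₁/V₁ = 0.388×8.314×323/21.2 = 49.1 kPa.
Isochoric: V stays 21.2 L; P/T = const ⇒ T₂ = 664 K, P₂ = 101 kPa.

664 K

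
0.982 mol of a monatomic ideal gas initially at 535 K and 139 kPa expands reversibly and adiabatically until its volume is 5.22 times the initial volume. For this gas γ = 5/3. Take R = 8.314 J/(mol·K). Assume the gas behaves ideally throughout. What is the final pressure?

8.85 kPa

V₁ = nRT₁/P₁ = 0.982×8.314×535/139 = 31.4 L.
Adiabatic: TV^(γ−1) = const ⇒ T₂ = 535×(0.192)^0.667 = 178 K; PV^γ = const ⇒ P₂ = 8.85 kPa.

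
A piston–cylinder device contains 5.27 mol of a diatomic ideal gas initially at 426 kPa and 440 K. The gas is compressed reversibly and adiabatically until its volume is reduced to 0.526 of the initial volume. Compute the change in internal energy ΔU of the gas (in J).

14100 J

V₁ = nRT₁/P₁ = 5.27×8.314×440/426 = 45.3 L.
Adiabatic: TV^(γ−1) = const ⇒ T₂ = 440×(1.90)^0.400 = 569 K; PV^γ = const ⇒ P₂ = 1050 kPa.
For an ideal gas ΔU = nCvΔT with Cv = (5/2)R = 20.8 J/(mol·K).
ΔU = 5.27×20.8×(569−440) = 14100 J.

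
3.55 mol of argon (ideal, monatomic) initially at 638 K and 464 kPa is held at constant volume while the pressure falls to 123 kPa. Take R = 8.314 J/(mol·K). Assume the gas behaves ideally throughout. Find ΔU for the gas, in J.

V₁ = nRT₁/P₁ = 3.55×8.314×638/464 = 40.6 L.
Isochoric: V stays 40.6 L; P/T = const ⇒ T₂ = 169 K, P₂ = 123 kPa.
For an ideal gas ΔU = nCvΔT with Cv = (3/2)R = 12.5 J/(mol·K).
ΔU = 3.55×12.5×(169−638) = -20800 J.

-20800 J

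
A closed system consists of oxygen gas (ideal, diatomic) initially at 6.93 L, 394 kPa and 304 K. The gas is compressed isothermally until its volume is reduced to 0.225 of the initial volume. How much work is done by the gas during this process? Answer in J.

n = P₁V₁/(RT₁) = 394×6.93/(8.314×304) = 1.08 mol.
Isothermal: T stays 304 K; PV = const ⇒ V₂ = 1.56 L, P₂ = 1750 kPa.
W = nRT ln(V₂/V₁) = 1.08×8.314×304×ln(0.225) = -4070 J.

-4070 J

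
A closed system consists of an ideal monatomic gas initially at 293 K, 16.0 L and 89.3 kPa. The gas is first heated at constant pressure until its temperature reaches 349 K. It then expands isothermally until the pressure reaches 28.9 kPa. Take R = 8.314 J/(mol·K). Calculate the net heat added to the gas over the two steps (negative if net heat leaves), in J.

2600 J

n = P₁V₁/(RT₁) = 89.3×16.0/(8.314×293) = 0.587 mol.
Step 1 — Isobaric: P stays 89.3 kPa; V/T = const ⇒ T₂ = 349 K, V₂ = 19.1 L.
W = PΔV = 89.3×(19.1−16.0) kPa·L = 273 J.
ΔU = nCvΔT = 0.587×12.5×(349−293) = 410 J.
Q = ΔU + W = nCpΔT = 683 J.
State after step 1: P = 89.3 kPa, V = 19.1 L, T = 349 K.
Step 2 — Isothermal: T stays 349 K; PV = const ⇒ V₂ = 58.9 L, P₂ = 28.9 kPa.
ΔU = 0 (ideal gas, T constant).
W = nRT ln(V₂/V₁) = 0.587×8.314×349×ln(3.09) = 1920 J.
Q = ΔU + W = 1920 J.
Net over both steps: W = 2190 J, Q = 2600 J, ΔU = 410 J.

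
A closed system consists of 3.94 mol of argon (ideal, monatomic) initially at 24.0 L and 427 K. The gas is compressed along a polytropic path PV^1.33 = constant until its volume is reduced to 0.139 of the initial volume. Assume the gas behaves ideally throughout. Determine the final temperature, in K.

P₁ = nRT₁/V₁ = 3.94×8.314×427/24.0 = 583 kPa.
Polytropic n=1.33: T₂ = T₁(V₁/V₂)^(n−1) = 427×(7.19)^0.33 = 819 K; P₂ = P₁(V₁/V₂)^n = 8040 kPa.

819 K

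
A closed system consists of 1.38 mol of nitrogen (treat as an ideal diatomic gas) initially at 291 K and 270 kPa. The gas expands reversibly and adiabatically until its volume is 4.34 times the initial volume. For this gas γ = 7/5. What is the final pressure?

34.6 kPa

V₁ = nRT₁/P₁ = 1.38×8.314×291/270 = 12.4 L.
Adiabatic: TV^(γ−1) = const ⇒ T₂ = 291×(0.230)^0.400 = 162 K; PV^γ = const ⇒ P₂ = 34.6 kPa.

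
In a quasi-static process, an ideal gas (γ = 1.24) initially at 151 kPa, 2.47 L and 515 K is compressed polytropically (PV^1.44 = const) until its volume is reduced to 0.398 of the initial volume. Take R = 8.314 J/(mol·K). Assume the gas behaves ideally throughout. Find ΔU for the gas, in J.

n = P₁V₁/(RT₁) = 151×2.47/(8.314×515) = 0.0871 mol.
Polytropic n=1.44: T₂ = T₁(V₁/V₂)^(n−1) = 515×(2.51)^0.44 = 772 K; P₂ = P₁(V₁/V₂)^n = 569 kPa.
For an ideal gas ΔU = nCvΔT with Cv = R/(γ−1) = 34.6 J/(mol·K).
ΔU = 0.0871×34.6×(772−515) = 777 J.

777 J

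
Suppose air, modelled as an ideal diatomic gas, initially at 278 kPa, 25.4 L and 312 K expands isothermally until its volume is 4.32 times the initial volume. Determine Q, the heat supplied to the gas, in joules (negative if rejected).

10300 J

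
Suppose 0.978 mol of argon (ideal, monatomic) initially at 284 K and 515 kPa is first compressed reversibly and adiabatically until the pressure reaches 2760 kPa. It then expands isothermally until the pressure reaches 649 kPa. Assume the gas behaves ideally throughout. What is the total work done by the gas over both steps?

3230 J

V₁ = nRT₁/P₁ = 0.978×8.314×284/515 = 4.48 L.
Step 1 — Adiabatic: T₂/T₁ = (P₂/P₁)^((γ−1)/γ) ⇒ T₂ = 284×(5.36)^0.400 = 556 K; V₂ = 1.64 L.
ΔU = nCvΔT = 0.978×12.5×(556−284) = 3320 J.
Q = 0 for an adiabatic process, so W = −ΔU = -3320 J.
State after step 1: P = 2760 kPa, V = 1.64 L, T = 556 K.
Step 2 — Isothermal: T stays 556 K; PV = const ⇒ V₂ = 6.96 L, P₂ = 649 kPa.
ΔU = 0 (ideal gas, T constant).
W = nRT ln(V₂/V₁) = 0.978×8.314×556×ln(4.25) = 6540 J.
Q = ΔU + W = 6540 J.
Net over both steps: W = 3230 J, Q = 6540 J, ΔU = 3320 J.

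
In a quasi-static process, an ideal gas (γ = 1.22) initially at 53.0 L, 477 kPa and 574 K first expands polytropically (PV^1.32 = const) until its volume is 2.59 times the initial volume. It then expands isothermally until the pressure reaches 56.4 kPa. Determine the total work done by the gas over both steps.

37100 J

n = P₁V₁/(RT₁) = 477×53.0/(8.314×574) = 5.30 mol.
Step 1 — Polytropic n=1.32: T₂ = T₁(V₁/V₂)^(n−1) = 574×(0.386)^0.32 = 423 K; P₂ = P₁(V₁/V₂)^n = 136 kPa.
W = (P₁V₁−P₂V₂)/(n−1) = (477×53.0−136×137)/0.32 = 20700 J.
ΔU = nCvΔT = 5.30×37.8×(423−574) = -30200 J.
Q = ΔU + W = -9430 J.
State after step 1: P = 136 kPa, V = 137 L, T = 423 K.
Step 2 — Isothermal: T stays 423 K; PV = const ⇒ V₂ = 331 L, P₂ = 56.4 kPa.
ΔU = 0 (ideal gas, T constant).
W = nRT ln(V₂/V₁) = 5.30×8.314×423×ln(2.41) = 16400 J.
Q = ΔU + W = 16400 J.
Net over both steps: W = 37100 J, Q = 6960 J, ΔU = -30200 J.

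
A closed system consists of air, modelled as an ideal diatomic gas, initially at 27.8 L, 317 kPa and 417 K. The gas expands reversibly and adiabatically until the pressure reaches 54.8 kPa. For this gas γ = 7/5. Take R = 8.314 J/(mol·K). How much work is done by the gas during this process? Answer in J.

8690 J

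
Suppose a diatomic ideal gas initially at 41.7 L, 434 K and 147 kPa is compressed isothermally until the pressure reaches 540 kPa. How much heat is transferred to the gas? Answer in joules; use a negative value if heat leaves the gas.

n = P₁V₁/(RT₁) = 147×41.7/(8.314×434) = 1.70 mol.
Isothermal: T stays 434 K; PV = const ⇒ V₂ = 11.4 L, P₂ = 540 kPa.
ΔU = 0 (ideal gas, T constant).
W = nRT ln(V₂/V₁) = 1.70×8.314×434×ln(0.272) = -7980 J.
Q = ΔU + W = -7980 J.

-7980 J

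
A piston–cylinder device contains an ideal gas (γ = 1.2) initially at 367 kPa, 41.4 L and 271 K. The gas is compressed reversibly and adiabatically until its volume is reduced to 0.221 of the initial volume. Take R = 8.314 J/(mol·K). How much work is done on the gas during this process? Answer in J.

26800 J

n = P₁V₁/(RT₁) = 367×41.4/(8.314×271) = 6.74 mol.
Adiabatic: TV^(γ−1) = const ⇒ T₂ = 271×(4.52)^0.200 = 367 K; PV^γ = const ⇒ P₂ = 2250 kPa.
ΔU = nCvΔT = 6.74×41.6×(367−271) = 26800 J.
Q = 0 for an adiabatic process, so W = −ΔU = -26800 J.
Work done on the gas = −W_by = 26800 J.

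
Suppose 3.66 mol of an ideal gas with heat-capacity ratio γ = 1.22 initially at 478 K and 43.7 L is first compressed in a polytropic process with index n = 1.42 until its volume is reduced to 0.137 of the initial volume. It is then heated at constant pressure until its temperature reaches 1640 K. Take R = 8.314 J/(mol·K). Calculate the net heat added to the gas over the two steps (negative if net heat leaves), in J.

132000 J

P₁ = nRT₁/V₁ = 3.66×8.314×478/43.7 = 333 kPa.
Step 1 — Polytropic n=1.42: T₂ = T₁(V₁/V₂)^(n−1) = 478×(7.30)^0.42 = 1100 K; P₂ = P₁(V₁/V₂)^n = 5600 kPa.
W = (P₁V₁−P₂V₂)/(n−1) = (333×43.7−5600×5.99)/0.42 = -45200 J.
ΔU = nCvΔT = 3.66×37.8×(1100−478) = 86200 J.
Q = ΔU + W = 41100 J.
State after step 1: P = 5600 kPa, V = 5.99 L, T = 1100 K.
Step 2 — Isobaric: P stays 5600 kPa; V/T = const ⇒ T₂ = 1640 K, V₂ = 8.91 L.
W = PΔV = 5600×(8.91−5.99) kPa·L = 16400 J.
ΔU = nCvΔT = 3.66×37.8×(1640−1100) = 74500 J.
Q = ΔU + W = nCpΔT = 90900 J.
Net over both steps: W = -28800 J, Q = 132000 J, ΔU = 161000 J.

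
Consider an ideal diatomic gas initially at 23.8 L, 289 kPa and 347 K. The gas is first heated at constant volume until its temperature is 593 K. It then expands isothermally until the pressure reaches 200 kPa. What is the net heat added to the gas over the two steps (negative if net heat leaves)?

22800 J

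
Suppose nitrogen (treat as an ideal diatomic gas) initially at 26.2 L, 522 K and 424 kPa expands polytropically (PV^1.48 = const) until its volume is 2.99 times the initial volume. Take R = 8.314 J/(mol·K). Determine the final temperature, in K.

309 K

Polytropic n=1.48: T₂ = T₁(V₁/V₂)^(n−1) = 522×(0.334)^0.48 = 309 K; P₂ = P₁(V₁/V₂)^n = 83.8 kPa.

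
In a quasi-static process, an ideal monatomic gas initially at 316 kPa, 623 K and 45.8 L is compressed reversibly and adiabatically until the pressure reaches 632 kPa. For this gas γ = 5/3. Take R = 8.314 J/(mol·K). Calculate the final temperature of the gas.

822 K

Adiabatic: T₂/T₁ = (P₂/P₁)^((γ−1)/γ) ⇒ T₂ = 623×(2.00)^0.400 = 822 K; V₂ = 30.2 L.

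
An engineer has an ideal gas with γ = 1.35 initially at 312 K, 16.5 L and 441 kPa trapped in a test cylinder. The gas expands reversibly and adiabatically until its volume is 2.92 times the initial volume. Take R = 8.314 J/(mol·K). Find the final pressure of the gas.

Adiabatic: TV^(γ−1) = const ⇒ T₂ = 312×(0.342)^0.350 = 214 K; PV^γ = const ⇒ P₂ = 104 kPa.

104 kPa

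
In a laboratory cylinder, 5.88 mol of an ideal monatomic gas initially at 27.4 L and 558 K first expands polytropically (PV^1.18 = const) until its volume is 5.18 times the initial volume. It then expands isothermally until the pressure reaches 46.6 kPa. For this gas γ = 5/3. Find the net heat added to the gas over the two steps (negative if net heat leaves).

51100 J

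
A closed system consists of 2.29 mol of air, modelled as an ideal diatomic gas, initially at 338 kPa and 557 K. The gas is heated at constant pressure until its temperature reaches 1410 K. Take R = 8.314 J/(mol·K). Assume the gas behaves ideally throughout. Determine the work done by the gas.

V₁ = nRT₁/P₁ = 2.29×8.314×557/338 = 31.4 L.
Isobaric: P stays 338 kPa; V/T = const ⇒ T₂ = 1410 K, V₂ = 79.4 L.
W = PΔV = 338×(79.4−31.4) kPa·L = 16200 J.

16200 J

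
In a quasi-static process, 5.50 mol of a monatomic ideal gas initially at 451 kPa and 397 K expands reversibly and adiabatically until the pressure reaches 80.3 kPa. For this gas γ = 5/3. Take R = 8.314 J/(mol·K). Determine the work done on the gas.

-13600 J

V₁ = nRT₁/P₁ = 5.50×8.314×397/451 = 40.3 L.
Adiabatic: T₂/T₁ = (P₂/P₁)^((γ−1)/γ) ⇒ T₂ = 397×(0.178)^0.400 = 199 K; V₂ = 113 L.
ΔU = nCvΔT = 5.50×12.5×(199−397) = -13600 J.
Q = 0 for an adiabatic process, so W = −ΔU = 13600 J.
Work done on the gas = −W_by = -13600 J.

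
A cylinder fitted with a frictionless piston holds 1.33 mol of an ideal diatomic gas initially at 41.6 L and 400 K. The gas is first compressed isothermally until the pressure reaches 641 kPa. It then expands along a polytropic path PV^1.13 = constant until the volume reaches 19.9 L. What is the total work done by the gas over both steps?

P₁ = nRT₁/V₁ = 1.33×8.314×400/41.6 = 106 kPa.
Step 1 — Isothermal: T stays 400 K; PV = const ⇒ V₂ = 6.90 L, P₂ = 641 kPa.
ΔU = 0 (ideal gas, T constant).
W = nRT ln(V₂/V₁) = 1.33×8.314×400×ln(0.166) = -7950 J.
Q = ΔU + W = -7950 J.
State after step 1: P = 641 kPa, V = 6.90 L, T = 400 K.
Step 2 — Polytropic n=1.13: T₂ = T₁(V₁/V₂)^(n−1) = 400×(0.347)^0.13 = 349 K; P₂ = P₁(V₁/V₂)^n = 194 kPa.
W = (P₁V₁−P₂V₂)/(n−1) = (641×6.90−194×19.9)/0.13 = 4380 J.
ΔU = nCvΔT = 1.33×20.8×(349−400) = -1420 J.
Q = ΔU + W = 2950 J.
Net over both steps: W = -3570 J, Q = -4990 J, ΔU = -1420 J.

-3570 J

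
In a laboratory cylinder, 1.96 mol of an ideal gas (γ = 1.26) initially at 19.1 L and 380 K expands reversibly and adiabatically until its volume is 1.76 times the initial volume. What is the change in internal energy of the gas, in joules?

-3260 J

P₁ = nRT₁/V₁ = 1.96×8.314×380/19.1 = 324 kPa.
Adiabatic: TV^(γ−1) = const ⇒ T₂ = 380×(0.568)^0.260 = 328 K; PV^γ = const ⇒ P₂ = 159 kPa.
For an ideal gas ΔU = nCvΔT with Cv = R/(γ−1) = 32.0 J/(mol·K).
ΔU = 1.96×32.0×(328−380) = -3260 J.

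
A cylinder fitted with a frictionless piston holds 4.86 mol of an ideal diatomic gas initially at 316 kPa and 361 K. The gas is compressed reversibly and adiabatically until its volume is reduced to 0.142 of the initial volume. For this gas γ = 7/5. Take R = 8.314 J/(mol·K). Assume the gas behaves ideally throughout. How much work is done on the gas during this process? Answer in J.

43100 J

V₁ = nRT₁/P₁ = 4.86×8.314×361/316 = 46.2 L.
Adiabatic: TV^(γ−1) = const ⇒ T₂ = 361×(7.04)^0.400 = 788 K; PV^γ = const ⇒ P₂ = 4860 kPa.
ΔU = nCvΔT = 4.86×20.8×(788−361) = 43100 J.
Q = 0 for an adiabatic process, so W = −ΔU = -43100 J.
Work done on the gas = −W_by = 43100 J.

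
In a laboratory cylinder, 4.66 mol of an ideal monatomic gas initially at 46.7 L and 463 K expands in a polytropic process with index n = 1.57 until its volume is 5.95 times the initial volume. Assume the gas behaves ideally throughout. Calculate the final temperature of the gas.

P₁ = nRT₁/V₁ = 4.66×8.314×463/46.7 = 384 kPa.
Polytropic n=1.57: T₂ = T₁(V₁/V₂)^(n−1) = 463×(0.168)^0.57 = 168 K; P₂ = P₁(V₁/V₂)^n = 23.4 kPa.

168 K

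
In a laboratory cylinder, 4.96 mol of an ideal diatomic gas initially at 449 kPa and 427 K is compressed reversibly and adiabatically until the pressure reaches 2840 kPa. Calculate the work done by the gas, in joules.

-30500 J

V₁ = nRT₁/P₁ = 4.96×8.314×427/449 = 39.2 L.
Adiabatic: T₂/T₁ = (P₂/P₁)^((γ−1)/γ) ⇒ T₂ = 427×(6.33)^0.286 = 723 K; V₂ = 10.5 L.
ΔU = nCvΔT = 4.96×20.8×(723−427) = 30500 J.
Q = 0 for an adiabatic process, so W = −ΔU = -30500 J.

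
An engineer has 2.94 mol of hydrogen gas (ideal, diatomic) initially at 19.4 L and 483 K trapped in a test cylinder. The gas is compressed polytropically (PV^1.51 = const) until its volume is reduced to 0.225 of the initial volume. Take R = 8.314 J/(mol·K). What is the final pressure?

P₁ = nRT₁/V₁ = 2.94×8.314×483/19.4 = 609 kPa.
Polytropic n=1.51: T₂ = T₁(V₁/V₂)^(n−1) = 483×(4.44)^0.51 = 1030 K; P₂ = P₁(V₁/V₂)^n = 5790 kPa.

5790 kPa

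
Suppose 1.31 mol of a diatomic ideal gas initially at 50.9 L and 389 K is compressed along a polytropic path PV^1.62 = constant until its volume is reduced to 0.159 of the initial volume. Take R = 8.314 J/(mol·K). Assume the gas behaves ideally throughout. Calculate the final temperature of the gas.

1220 K

P₁ = nRT₁/V₁ = 1.31×8.314×389/50.9 = 83.2 kPa.
Polytropic n=1.62: T₂ = T₁(V₁/V₂)^(n−1) = 389×(6.29)^0.62 = 1220 K; P₂ = P₁(V₁/V₂)^n = 1640 kPa.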